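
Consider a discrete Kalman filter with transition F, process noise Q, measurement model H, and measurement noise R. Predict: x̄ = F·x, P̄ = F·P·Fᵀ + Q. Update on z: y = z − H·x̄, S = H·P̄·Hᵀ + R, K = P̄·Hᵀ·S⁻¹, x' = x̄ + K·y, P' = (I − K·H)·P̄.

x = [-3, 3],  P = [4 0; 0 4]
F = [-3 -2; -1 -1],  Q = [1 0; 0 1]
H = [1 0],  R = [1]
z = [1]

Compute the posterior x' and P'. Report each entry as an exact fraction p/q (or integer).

x' = [28/27, -20/27]
P' = [53/54 10/27; 10/27 43/27]

x̄ = F·x = [3, 0]
P̄ = F·P·Fᵀ + Q = [53 20; 20 9]
y = z − H·x̄ = [-2]
S = H·P̄·Hᵀ + R = [54]
K = P̄·Hᵀ·S⁻¹ = [53/54; 10/27]
x' = x̄ + K·y = [28/27, -20/27]
P' = (I − K·H)·P̄ = [53/54 10/27; 10/27 43/27]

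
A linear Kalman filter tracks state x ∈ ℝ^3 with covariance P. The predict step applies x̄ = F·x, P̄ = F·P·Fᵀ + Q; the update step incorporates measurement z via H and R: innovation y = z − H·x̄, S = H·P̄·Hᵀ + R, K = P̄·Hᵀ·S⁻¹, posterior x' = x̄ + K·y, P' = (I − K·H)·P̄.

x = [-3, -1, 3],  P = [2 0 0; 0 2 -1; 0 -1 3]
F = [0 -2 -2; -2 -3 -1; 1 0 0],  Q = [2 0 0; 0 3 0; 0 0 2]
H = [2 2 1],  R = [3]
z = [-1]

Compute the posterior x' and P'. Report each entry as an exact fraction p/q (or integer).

x̄ = F·x = [-4, 6, -3]
P̄ = F·P·Fᵀ + Q = [14 10 0; 10 26 -4; 0 -4 4]
y = z − H·x̄ = [-2]
S = H·P̄·Hᵀ + R = [231]
K = P̄·Hᵀ·S⁻¹ = [16/77; 68/231; -4/231]
x' = x̄ + K·y = [-340/77, 1250/231, -685/231]
P' = (I − K·H)·P̄ = [310/77 -318/77 64/77; -318/77 1382/231 -652/231; 64/77 -652/231 908/231]

x' = [-340/77, 1250/231, -685/231]
P' = [310/77 -318/77 64/77; -318/77 1382/231 -652/231; 64/77 -652/231 908/231]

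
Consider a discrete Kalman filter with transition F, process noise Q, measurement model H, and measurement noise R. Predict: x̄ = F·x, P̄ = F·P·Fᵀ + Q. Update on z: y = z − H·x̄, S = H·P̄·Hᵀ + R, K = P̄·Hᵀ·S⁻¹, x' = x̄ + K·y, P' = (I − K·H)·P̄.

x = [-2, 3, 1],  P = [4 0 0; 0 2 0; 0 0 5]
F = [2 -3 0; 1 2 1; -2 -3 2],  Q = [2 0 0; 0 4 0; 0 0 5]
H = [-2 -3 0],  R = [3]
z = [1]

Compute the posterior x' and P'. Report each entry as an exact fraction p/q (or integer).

x̄ = F·x = [-13, 5, -3]
P̄ = F·P·Fᵀ + Q = [36 -4 2; -4 21 -10; 2 -10 59]
y = z − H·x̄ = [-10]
S = H·P̄·Hᵀ + R = [288]
K = P̄·Hᵀ·S⁻¹ = [-5/24; -55/288; 13/144]
x' = x̄ + K·y = [-131/12, 995/144, -281/72]
P' = (I − K·H)·P̄ = [47/2 -371/24 89/12; -371/24 3023/288 -725/144; 89/12 -725/144 4079/72]

x' = [-131/12, 995/144, -281/72]
P' = [47/2 -371/24 89/12; -371/24 3023/288 -725/144; 89/12 -725/144 4079/72]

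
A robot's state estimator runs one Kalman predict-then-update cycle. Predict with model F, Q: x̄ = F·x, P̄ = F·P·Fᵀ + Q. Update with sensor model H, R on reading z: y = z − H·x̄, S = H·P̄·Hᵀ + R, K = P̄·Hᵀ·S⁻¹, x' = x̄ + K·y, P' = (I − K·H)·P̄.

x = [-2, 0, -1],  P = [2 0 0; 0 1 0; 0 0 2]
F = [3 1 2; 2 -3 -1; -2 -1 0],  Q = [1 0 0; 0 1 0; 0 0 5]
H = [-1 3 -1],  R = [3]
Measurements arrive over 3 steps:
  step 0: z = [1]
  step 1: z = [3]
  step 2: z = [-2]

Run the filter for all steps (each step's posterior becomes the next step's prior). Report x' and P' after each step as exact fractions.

step 0: x' = [-8, -237/199, 700/199], P' = [28 5 -13; 5 380/199 -35/199; -13 -35/199 2530/199]
step 1: x' = [-1323629/136781, -77521/136781, 36611/7199], P' = [38113375/273562 4924977/273562 -1235683/14398; 4924977/273562 855379/273562 -137469/14398; -1235683/14398 -137469/14398 833761/14398]
step 2: x' = [-5622950736/1918659595, -2853475314/1918659595, 954593618/1918659595], P' = [193361094807/1918659595 25429890228/1918659595 -118494709341/1918659595; 25429890228/1918659595 4880559517/1918659595 -12621861219/1918659595; -118494709341/1918659595 -12621861219/1918659595 82304979003/1918659595]

step 0: x̄ = F·x = [-8, -3, 4]
step 0: P̄ = F·P·Fᵀ + Q = [28 5 -13; 5 20 -5; -13 -5 14]
step 0: y = z − H·x̄ = [6]
step 0: S = H·P̄·Hᵀ + R = [199]
step 0: K = P̄·Hᵀ·S⁻¹ = [0; 60/199; -16/199]
step 0: x' = x̄ + K·y = [-8, -237/199, 700/199]
step 0: P' = (I − K·H)·P̄ = [28 5 -13; 5 380/199 -35/199; -13 -35/199 2530/199]
step 1: x̄ = F·x = [-3613/199, -3173/199, 3421/199]
step 1: P̄ = F·P·Fᵀ + Q = [35633/199 17925/199 -28369/199; 17925/199 26635/199 -22377/199; -28369/199 -22377/199 27643/199]
step 1: y = z − H·x̄ = [9924/199]
step 1: S = H·P̄·Hᵀ + R = [273562/199]
step 1: K = P̄·Hᵀ·S⁻¹ = [46511/273562; 84357/273562; -3495/14398]
step 1: x' = x̄ + K·y = [-1323629/136781, -77521/136781, 36611/7199]
step 1: P' = (I − K·H)·P̄ = [38113375/273562 4924977/273562 -1235683/14398; 4924977/273562 855379/273562 -137469/14398; -1235683/14398 -137469/14398 833761/14398]
step 2: x̄ = F·x = [-115530/5947, -3110304/136781, 2724779/136781]
step 2: P̄ = F·P·Fᵀ + Q = [3149601/5947 3364386/5947 -3370104/5947; 3364386/5947 97703825/136781 -89877660/136781; -3370104/5947 -89877660/136781 174376597/273562]
step 2: y = z − H·x̄ = [9124939/136781]
step 2: S = H·P̄·Hᵀ + R = [1918659595/273562]
step 2: K = P̄·Hᵀ·S⁻¹ = [474428406/1918659595; 611216514/1918659595; -558617773/1918659595]
step 2: x' = x̄ + K·y = [-5622950736/1918659595, -2853475314/1918659595, 954593618/1918659595]
step 2: P' = (I − K·H)·P̄ = [193361094807/1918659595 25429890228/1918659595 -118494709341/1918659595; 25429890228/1918659595 4880559517/1918659595 -12621861219/1918659595; -118494709341/1918659595 -12621861219/1918659595 82304979003/1918659595]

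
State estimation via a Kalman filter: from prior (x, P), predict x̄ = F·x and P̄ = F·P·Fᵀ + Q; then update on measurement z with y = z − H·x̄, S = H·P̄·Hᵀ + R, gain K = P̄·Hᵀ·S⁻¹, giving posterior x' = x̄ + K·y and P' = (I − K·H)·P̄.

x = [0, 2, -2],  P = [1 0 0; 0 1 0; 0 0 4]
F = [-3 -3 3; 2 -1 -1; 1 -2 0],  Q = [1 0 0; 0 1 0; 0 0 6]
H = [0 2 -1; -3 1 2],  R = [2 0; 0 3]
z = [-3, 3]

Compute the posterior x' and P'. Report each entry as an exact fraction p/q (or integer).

x' = [-5739/1237, -4030/1237, -4711/1237]
P' = [7389/1237 12316/3711 25672/3711; 12316/3711 24989/11133 43808/11133; 25672/3711 43808/11133 95054/11133]

x̄ = F·x = [-12, 0, -4]
P̄ = F·P·Fᵀ + Q = [55 -15 3; -15 10 4; 3 4 11]
y = z − H·x̄ = [-7, -25]
S = H·P̄·Hᵀ + R = [37 109; 109 622]
K = P̄·Hᵀ·S⁻¹ = [-520/3711 -947/3711; 3085/11133 587/11133; -3719/11133 956/11133]
x' = x̄ + K·y = [-5739/1237, -4030/1237, -4711/1237]
P' = (I − K·H)·P̄ = [7389/1237 12316/3711 25672/3711; 12316/3711 24989/11133 43808/11133; 25672/3711 43808/11133 95054/11133]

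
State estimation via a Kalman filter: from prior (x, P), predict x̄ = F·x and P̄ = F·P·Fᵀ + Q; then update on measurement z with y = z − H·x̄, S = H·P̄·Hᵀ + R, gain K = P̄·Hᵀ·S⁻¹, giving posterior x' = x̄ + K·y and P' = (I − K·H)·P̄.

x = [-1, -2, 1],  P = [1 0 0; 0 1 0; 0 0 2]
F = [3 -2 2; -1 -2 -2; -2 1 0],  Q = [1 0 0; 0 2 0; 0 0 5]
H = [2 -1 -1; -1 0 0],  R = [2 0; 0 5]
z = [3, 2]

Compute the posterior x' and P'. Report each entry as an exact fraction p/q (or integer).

x̄ = F·x = [3, 3, 0]
P̄ = F·P·Fᵀ + Q = [22 -7 -8; -7 15 0; -8 0 10]
y = z − H·x̄ = [0, 5]
S = H·P̄·Hᵀ + R = [175 -59; -59 27]
K = P̄·Hᵀ·S⁻¹ = [295/1244 -369/1244; -185/622 -243/622; -115/622 -67/622]
x' = x̄ + K·y = [1887/1244, 651/622, -335/622]
P' = (I − K·H)·P̄ = [1845/1244 1215/622 335/622; 1215/622 2833/311 -1433/311; 335/622 -1433/311 1883/311]

x' = [1887/1244, 651/622, -335/622]
P' = [1845/1244 1215/622 335/622; 1215/622 2833/311 -1433/311; 335/622 -1433/311 1883/311]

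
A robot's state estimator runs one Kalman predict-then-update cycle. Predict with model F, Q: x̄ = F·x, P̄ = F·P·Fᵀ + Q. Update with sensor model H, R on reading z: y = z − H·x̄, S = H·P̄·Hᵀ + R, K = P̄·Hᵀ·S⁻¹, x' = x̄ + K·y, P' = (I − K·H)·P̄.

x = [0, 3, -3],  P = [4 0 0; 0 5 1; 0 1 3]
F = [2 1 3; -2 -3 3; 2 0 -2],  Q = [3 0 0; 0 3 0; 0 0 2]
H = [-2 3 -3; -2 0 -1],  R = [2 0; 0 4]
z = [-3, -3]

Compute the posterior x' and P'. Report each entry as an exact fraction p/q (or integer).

x̄ = F·x = [-6, -18, 6]
P̄ = F·P·Fᵀ + Q = [57 -10 -4; -10 73 -28; -4 -28 30]
y = z − H·x̄ = [57, -9]
S = H·P̄·Hᵀ + R = [1733 430; 430 246]
K = P̄·Hᵀ·S⁻¹ = [7414/120709 -66935/120709; 29409/120709 -27853/120709; -15688/120709 16627/120709]
x' = x̄ + K·y = [300759/120709, -245772/120709, -319605/120709]
P' = (I − K·H)·P̄ = [496211/120709 -388932/120709 -724682/120709; -388932/120709 649594/120709 889276/120709; -724682/120709 889276/120709 1382856/120709]

x' = [300759/120709, -245772/120709, -319605/120709]
P' = [496211/120709 -388932/120709 -724682/120709; -388932/120709 649594/120709 889276/120709; -724682/120709 889276/120709 1382856/120709]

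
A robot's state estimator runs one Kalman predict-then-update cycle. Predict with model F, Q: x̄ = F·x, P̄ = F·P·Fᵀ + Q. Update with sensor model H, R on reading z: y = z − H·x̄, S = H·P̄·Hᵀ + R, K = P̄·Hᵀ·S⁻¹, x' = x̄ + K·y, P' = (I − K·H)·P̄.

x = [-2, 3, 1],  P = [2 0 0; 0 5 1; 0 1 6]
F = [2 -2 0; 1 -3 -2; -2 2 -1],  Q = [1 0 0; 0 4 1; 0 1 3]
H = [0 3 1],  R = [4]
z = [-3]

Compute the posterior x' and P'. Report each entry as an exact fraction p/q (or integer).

x' = [-563/86, -2491/688, 5301/688]
P' = [763/43 639/86 -1873/86; 639/86 2735/688 -7249/688; -1873/86 -7249/688 21615/688]

x̄ = F·x = [-10, -13, 9]
P̄ = F·P·Fᵀ + Q = [29 38 -26; 38 87 -22; -26 -22 33]
y = z − H·x̄ = [27]
S = H·P̄·Hᵀ + R = [688]
K = P̄·Hᵀ·S⁻¹ = [11/86; 239/688; -33/688]
x' = x̄ + K·y = [-563/86, -2491/688, 5301/688]
P' = (I − K·H)·P̄ = [763/43 639/86 -1873/86; 639/86 2735/688 -7249/688; -1873/86 -7249/688 21615/688]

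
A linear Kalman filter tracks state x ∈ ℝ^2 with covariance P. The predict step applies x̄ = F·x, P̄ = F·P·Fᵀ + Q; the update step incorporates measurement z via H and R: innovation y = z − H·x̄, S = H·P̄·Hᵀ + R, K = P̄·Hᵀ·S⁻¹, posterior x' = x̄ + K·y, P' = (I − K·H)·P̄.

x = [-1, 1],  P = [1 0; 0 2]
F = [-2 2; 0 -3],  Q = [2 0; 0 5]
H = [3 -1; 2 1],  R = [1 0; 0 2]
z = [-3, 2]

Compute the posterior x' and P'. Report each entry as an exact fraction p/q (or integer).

x' = [-982/4925, 11382/4925]
P' = [562/4925 688/4925; 688/4925 3962/4925]

x̄ = F·x = [4, -3]
P̄ = F·P·Fᵀ + Q = [14 -12; -12 23]
y = z − H·x̄ = [-18, -3]
S = H·P̄·Hᵀ + R = [222 49; 49 33]
K = P̄·Hᵀ·S⁻¹ = [998/4925 906/4925; -1898/4925 2669/4925]
x' = x̄ + K·y = [-982/4925, 11382/4925]
P' = (I − K·H)·P̄ = [562/4925 688/4925; 688/4925 3962/4925]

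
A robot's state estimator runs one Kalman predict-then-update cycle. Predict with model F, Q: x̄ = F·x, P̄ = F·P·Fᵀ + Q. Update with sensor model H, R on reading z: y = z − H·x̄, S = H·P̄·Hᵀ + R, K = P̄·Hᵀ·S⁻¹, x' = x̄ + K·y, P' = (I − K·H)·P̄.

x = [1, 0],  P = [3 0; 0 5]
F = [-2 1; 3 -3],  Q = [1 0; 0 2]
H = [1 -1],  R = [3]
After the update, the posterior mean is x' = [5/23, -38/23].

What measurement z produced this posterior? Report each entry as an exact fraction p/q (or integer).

z = [2]

x̄ = F·x = [-2, 3]
P̄ = F·P·Fᵀ + Q = [18 -33; -33 74]
S = H·P̄·Hᵀ + R = [161]
K = P̄·Hᵀ·S⁻¹ = [51/161; -107/161]
x' − x̄ = [51/23, -107/23] = K·y
y = (KᵀK)⁻¹·Kᵀ·(x' − x̄) = [7]
z = y + H·x̄ = [7] + [-5] = [2]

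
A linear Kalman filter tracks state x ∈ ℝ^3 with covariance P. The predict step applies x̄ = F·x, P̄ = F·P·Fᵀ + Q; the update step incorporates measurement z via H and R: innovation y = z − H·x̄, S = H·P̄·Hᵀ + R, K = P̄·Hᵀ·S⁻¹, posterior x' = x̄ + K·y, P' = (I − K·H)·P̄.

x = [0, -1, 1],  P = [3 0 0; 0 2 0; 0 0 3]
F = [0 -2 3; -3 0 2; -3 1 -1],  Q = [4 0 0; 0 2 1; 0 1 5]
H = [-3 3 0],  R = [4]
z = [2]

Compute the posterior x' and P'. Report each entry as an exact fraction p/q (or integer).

x̄ = F·x = [5, 2, -2]
P̄ = F·P·Fᵀ + Q = [39 18 -13; 18 41 22; -13 22 37]
y = z − H·x̄ = [11]
S = H·P̄·Hᵀ + R = [400]
K = P̄·Hᵀ·S⁻¹ = [-63/400; 69/400; 21/80]
x' = x̄ + K·y = [1307/400, 1559/400, 71/80]
P' = (I − K·H)·P̄ = [11631/400 11547/400 283/80; 11547/400 11639/400 311/80; 283/80 311/80 151/16]

x' = [1307/400, 1559/400, 71/80]
P' = [11631/400 11547/400 283/80; 11547/400 11639/400 311/80; 283/80 311/80 151/16]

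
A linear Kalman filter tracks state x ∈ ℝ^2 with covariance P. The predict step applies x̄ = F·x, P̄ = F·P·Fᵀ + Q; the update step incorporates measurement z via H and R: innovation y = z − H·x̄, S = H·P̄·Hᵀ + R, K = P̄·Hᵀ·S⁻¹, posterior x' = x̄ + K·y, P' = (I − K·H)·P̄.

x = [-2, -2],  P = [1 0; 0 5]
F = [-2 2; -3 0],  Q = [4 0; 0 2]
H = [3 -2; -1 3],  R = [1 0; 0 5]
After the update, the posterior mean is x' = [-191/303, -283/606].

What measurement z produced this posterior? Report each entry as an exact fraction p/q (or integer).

x̄ = F·x = [0, 6]
P̄ = F·P·Fᵀ + Q = [28 6; 6 11]
S = H·P̄·Hᵀ + R = [225 -84; -84 96]
K = P̄·Hᵀ·S⁻¹ = [253/606 211/808; 157/1212 1913/4848]
x' − x̄ = [-191/303, -3919/606] = K·y
y = (KᵀK)⁻¹·Kᵀ·(x' − x̄) = [11, -20]
z = y + H·x̄ = [11, -20] + [-12, 18] = [-1, -2]

z = [-1, -2]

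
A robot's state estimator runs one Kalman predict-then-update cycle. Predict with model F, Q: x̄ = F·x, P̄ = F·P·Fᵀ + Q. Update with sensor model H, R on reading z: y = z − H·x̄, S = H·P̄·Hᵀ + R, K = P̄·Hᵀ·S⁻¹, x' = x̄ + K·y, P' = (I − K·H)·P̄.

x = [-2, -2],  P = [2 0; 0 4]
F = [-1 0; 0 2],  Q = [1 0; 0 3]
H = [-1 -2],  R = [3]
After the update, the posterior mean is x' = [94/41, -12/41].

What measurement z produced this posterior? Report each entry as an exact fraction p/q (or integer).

x̄ = F·x = [2, -4]
P̄ = F·P·Fᵀ + Q = [3 0; 0 19]
S = H·P̄·Hᵀ + R = [82]
K = P̄·Hᵀ·S⁻¹ = [-3/82; -19/41]
x' − x̄ = [12/41, 152/41] = K·y
y = (KᵀK)⁻¹·Kᵀ·(x' − x̄) = [-8]
z = y + H·x̄ = [-8] + [6] = [-2]

z = [-2]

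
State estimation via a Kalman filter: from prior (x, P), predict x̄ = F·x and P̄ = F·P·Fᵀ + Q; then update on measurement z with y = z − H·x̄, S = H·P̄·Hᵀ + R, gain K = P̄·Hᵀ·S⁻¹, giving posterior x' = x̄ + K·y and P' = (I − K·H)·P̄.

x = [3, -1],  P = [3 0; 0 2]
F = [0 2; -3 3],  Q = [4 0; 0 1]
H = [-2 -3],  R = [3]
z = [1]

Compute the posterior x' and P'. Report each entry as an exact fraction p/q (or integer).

x̄ = F·x = [-2, -12]
P̄ = F·P·Fᵀ + Q = [12 12; 12 46]
y = z − H·x̄ = [-39]
S = H·P̄·Hᵀ + R = [609]
K = P̄·Hᵀ·S⁻¹ = [-20/203; -54/203]
x' = x̄ + K·y = [374/203, -330/203]
P' = (I − K·H)·P̄ = [1236/203 -804/203; -804/203 590/203]

x' = [374/203, -330/203]
P' = [1236/203 -804/203; -804/203 590/203]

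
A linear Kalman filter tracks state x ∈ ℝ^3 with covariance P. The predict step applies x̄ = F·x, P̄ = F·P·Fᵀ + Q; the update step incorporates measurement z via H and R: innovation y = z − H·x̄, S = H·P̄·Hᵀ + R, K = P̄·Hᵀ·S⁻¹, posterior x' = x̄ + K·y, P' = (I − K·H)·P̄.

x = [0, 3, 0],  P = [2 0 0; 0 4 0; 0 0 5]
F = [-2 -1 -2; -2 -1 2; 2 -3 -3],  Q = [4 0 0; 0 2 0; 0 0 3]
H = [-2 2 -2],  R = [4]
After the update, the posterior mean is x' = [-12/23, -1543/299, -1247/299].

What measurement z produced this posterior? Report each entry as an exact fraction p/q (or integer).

x̄ = F·x = [-3, -3, -9]
P̄ = F·P·Fᵀ + Q = [36 -8 34; -8 34 -26; 34 -26 92]
S = H·P̄·Hᵀ + R = [1196]
K = P̄·Hᵀ·S⁻¹ = [-3/23; 34/299; -76/299]
x' − x̄ = [57/23, -646/299, 1444/299] = K·y
y = (KᵀK)⁻¹·Kᵀ·(x' − x̄) = [-19]
z = y + H·x̄ = [-19] + [18] = [-1]

z = [-1]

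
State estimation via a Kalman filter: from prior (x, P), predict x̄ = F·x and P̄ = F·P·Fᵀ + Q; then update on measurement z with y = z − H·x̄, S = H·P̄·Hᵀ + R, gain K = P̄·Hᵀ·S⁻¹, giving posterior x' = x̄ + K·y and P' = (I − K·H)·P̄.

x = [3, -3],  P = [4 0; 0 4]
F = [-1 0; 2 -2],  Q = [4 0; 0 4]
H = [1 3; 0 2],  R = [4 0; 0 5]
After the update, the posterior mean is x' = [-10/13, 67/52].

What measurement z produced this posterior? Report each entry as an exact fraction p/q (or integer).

z = [3, 2]

x̄ = F·x = [-3, 12]
P̄ = F·P·Fᵀ + Q = [8 -8; -8 36]
S = H·P̄·Hᵀ + R = [288 200; 200 149]
K = P̄·Hᵀ·S⁻¹ = [51/182 -44/91; 125/728 23/91]
x' − x̄ = [29/13, -557/52] = K·y
y = (KᵀK)⁻¹·Kᵀ·(x' − x̄) = [-30, -22]
z = y + H·x̄ = [-30, -22] + [33, 24] = [3, 2]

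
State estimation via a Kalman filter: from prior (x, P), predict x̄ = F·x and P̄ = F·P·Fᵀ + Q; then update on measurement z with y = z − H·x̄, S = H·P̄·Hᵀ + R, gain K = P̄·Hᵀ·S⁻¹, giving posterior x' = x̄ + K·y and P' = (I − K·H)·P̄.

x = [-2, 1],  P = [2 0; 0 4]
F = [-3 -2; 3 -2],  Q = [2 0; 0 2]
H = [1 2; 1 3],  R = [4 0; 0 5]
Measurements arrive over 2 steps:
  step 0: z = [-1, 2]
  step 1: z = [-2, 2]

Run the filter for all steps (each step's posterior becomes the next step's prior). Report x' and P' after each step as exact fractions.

step 0: x' = [101/81, -17/54], P' = [18268/891 -2372/297; -2372/297 343/99]
step 1: x' = [-4095602/1764417, 602854/588139], P' = [5208348/588139 -2174436/588139; -2174436/588139 1113682/588139]

step 0: x̄ = F·x = [4, -8]
step 0: P̄ = F·P·Fᵀ + Q = [36 -2; -2 36]
step 0: y = z − H·x̄ = [11, 22]
step 0: S = H·P̄·Hᵀ + R = [176 242; 242 353]
step 0: K = P̄·Hᵀ·S⁻¹ = [1009/891 -56/81; -157/594 13/27]
step 0: x' = x̄ + K·y = [101/81, -17/54]
step 0: P' = (I − K·H)·P̄ = [18268/891 -2372/297; -2372/297 343/99]
step 1: x̄ = F·x = [-28/9, 118/27]
step 1: P̄ = F·P·Fᵀ + Q = [1150/11 -512/3; -512/3 2666/9]
step 1: y = z − H·x̄ = [-206/27, -8]
step 1: S = H·P̄·Hᵀ + R = [60466/99 11314/11; 11314/11 19267/11]
step 1: K = P̄·Hᵀ·S⁻¹ = [214869/588139 -262992/588139; 13232/588139 233322/588139]
step 1: x' = x̄ + K·y = [-4095602/1764417, 602854/588139]
step 1: P' = (I − K·H)·P̄ = [5208348/588139 -2174436/588139; -2174436/588139 1113682/588139]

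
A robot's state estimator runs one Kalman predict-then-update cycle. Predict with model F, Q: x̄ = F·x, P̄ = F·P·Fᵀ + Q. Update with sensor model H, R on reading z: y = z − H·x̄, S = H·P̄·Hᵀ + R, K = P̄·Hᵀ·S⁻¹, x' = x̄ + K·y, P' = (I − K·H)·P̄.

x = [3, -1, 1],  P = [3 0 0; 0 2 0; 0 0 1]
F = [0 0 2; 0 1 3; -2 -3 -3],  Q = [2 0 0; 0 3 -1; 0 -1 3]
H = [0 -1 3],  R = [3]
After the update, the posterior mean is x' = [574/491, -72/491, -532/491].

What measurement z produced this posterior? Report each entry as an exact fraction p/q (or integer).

z = [-3]

x̄ = F·x = [2, 2, -6]
P̄ = F·P·Fᵀ + Q = [6 6 -6; 6 14 -16; -6 -16 42]
S = H·P̄·Hᵀ + R = [491]
K = P̄·Hᵀ·S⁻¹ = [-24/491; -62/491; 142/491]
x' − x̄ = [-408/491, -1054/491, 2414/491] = K·y
y = (KᵀK)⁻¹·Kᵀ·(x' − x̄) = [17]
z = y + H·x̄ = [17] + [-20] = [-3]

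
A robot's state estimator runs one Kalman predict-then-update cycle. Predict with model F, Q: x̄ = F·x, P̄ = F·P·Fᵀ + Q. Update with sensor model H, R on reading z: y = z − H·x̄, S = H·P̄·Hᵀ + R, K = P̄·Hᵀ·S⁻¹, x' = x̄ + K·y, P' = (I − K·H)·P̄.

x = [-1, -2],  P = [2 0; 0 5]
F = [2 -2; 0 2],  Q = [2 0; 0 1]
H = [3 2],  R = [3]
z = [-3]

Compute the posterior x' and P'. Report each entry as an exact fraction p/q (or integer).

x̄ = F·x = [2, -4]
P̄ = F·P·Fᵀ + Q = [30 -20; -20 21]
y = z − H·x̄ = [-1]
S = H·P̄·Hᵀ + R = [117]
K = P̄·Hᵀ·S⁻¹ = [50/117; -2/13]
x' = x̄ + K·y = [184/117, -50/13]
P' = (I − K·H)·P̄ = [1010/117 -160/13; -160/13 237/13]

x' = [184/117, -50/13]
P' = [1010/117 -160/13; -160/13 237/13]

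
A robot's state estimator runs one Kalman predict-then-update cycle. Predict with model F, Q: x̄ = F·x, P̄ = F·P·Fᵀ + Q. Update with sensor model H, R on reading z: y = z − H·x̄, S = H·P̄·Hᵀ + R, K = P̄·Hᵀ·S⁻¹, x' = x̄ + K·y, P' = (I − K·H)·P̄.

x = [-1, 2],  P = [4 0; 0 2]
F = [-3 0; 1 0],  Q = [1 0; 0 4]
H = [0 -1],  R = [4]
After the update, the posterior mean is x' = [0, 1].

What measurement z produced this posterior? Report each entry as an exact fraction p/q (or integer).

z = [-2]

x̄ = F·x = [3, -1]
P̄ = F·P·Fᵀ + Q = [37 -12; -12 8]
S = H·P̄·Hᵀ + R = [12]
K = P̄·Hᵀ·S⁻¹ = [1; -2/3]
x' − x̄ = [-3, 2] = K·y
y = (KᵀK)⁻¹·Kᵀ·(x' − x̄) = [-3]
z = y + H·x̄ = [-3] + [1] = [-2]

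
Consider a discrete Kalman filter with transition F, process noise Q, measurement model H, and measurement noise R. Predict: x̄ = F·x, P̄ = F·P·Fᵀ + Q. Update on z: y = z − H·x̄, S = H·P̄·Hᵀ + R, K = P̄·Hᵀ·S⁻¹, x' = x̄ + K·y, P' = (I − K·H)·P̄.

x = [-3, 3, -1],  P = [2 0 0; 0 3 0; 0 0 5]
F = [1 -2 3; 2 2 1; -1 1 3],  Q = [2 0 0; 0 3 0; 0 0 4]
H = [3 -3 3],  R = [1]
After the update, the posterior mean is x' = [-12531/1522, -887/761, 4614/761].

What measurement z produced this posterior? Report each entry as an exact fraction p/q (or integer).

x̄ = F·x = [-12, -1, 3]
P̄ = F·P·Fᵀ + Q = [61 7 37; 7 28 17; 37 17 54]
S = H·P̄·Hᵀ + R = [1522]
K = P̄·Hᵀ·S⁻¹ = [273/1522; -6/761; 111/761]
x' − x̄ = [5733/1522, -126/761, 2331/761] = K·y
y = (KᵀK)⁻¹·Kᵀ·(x' − x̄) = [21]
z = y + H·x̄ = [21] + [-24] = [-3]

z = [-3]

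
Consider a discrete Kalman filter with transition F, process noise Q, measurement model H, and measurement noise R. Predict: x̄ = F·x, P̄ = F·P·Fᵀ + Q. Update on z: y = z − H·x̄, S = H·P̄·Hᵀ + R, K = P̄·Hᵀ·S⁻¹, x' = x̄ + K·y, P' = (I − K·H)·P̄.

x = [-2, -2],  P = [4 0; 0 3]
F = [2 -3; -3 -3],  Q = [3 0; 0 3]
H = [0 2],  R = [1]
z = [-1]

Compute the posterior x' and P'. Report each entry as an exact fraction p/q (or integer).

x̄ = F·x = [2, 12]
P̄ = F·P·Fᵀ + Q = [46 3; 3 66]
y = z − H·x̄ = [-25]
S = H·P̄·Hᵀ + R = [265]
K = P̄·Hᵀ·S⁻¹ = [6/265; 132/265]
x' = x̄ + K·y = [76/53, -24/53]
P' = (I − K·H)·P̄ = [12154/265 3/265; 3/265 66/265]

x' = [76/53, -24/53]
P' = [12154/265 3/265; 3/265 66/265]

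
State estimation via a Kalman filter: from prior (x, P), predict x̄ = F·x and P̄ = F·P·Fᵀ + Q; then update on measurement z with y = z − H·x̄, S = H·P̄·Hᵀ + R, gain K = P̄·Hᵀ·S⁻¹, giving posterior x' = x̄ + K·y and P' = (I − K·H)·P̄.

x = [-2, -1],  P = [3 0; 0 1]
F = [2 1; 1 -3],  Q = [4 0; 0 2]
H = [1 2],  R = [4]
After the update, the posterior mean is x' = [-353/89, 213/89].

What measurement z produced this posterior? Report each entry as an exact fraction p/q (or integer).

x̄ = F·x = [-5, 1]
P̄ = F·P·Fᵀ + Q = [17 3; 3 14]
S = H·P̄·Hᵀ + R = [89]
K = P̄·Hᵀ·S⁻¹ = [23/89; 31/89]
x' − x̄ = [92/89, 124/89] = K·y
y = (KᵀK)⁻¹·Kᵀ·(x' − x̄) = [4]
z = y + H·x̄ = [4] + [-3] = [1]

z = [1]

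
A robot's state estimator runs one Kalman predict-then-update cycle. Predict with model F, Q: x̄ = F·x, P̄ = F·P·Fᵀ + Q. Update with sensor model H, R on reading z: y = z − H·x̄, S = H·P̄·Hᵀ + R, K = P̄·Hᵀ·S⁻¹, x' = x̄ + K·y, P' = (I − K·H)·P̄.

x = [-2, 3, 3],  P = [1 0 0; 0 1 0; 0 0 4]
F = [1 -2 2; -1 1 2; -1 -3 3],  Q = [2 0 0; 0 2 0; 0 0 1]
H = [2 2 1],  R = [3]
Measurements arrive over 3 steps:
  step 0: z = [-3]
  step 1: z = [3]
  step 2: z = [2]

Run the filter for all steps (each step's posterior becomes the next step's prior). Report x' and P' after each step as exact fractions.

step 0: x' = [-3383/530, 1903/265, -2367/530], P' = [1989/530 -999/265 321/530; -999/265 1428/265 -726/265; 321/530 -726/265 2709/530]
step 1: x' = [-50344/6187, 247537/24748, -23979/24748], P' = [2133543/136114 -1207336/68057 669985/136114; -1207336/68057 5798817/272228 -1885231/272228; 669985/136114 -1885231/272228 1366483/272228]
step 2: x' = [-519846042/56203643, 5528846951/449629144, -471358721/112407286], P' = [3149817129/112407286 -3640928177/112407286 555516464/56203643; -3640928177/112407286 17389572897/449629144 -1437078353/112407286; 555516464/56203643 -1437078353/112407286 389687524/56203643]

step 0: x̄ = F·x = [-2, 11, 2]
step 0: P̄ = F·P·Fᵀ + Q = [23 13 29; 13 20 22; 29 22 47]
step 0: y = z − H·x̄ = [-23]
step 0: S = H·P̄·Hᵀ + R = [530]
step 0: K = P̄·Hᵀ·S⁻¹ = [101/530; 44/265; 149/530]
step 0: x' = x̄ + K·y = [-3383/530, 1903/265, -2367/530]
step 0: P' = (I − K·H)·P̄ = [1989/530 -999/265 321/530; -999/265 1428/265 -726/265; 321/530 -726/265 2709/530]
step 1: x̄ = F·x = [-15729/530, 491/106, -7568/265]
step 1: P̄ = F·P·Fᵀ + Q = [46201/530 9/106 25572/265; 9/106 2729/106 843/53; 25572/265 843/53 32413/265]
step 1: y = z − H·x̄ = [21637/265]
step 1: S = H·P̄·Hᵀ + R = [272228/265]
step 1: K = P̄·Hᵀ·S⁻¹ = [35909/136114; 17905/272228; 91987/272228]
step 1: x' = x̄ + K·y = [-50344/6187, 247537/24748, -23979/24748]
step 1: P' = (I − K·H)·P̄ = [2133543/136114 -1207336/68057 669985/136114; -1207336/68057 5798817/272228 -1885231/272228; 669985/136114 -1885231/272228 1366483/272228]
step 2: x̄ = F·x = [-186102/6187, 400955/24748, -153293/6187]
step 2: P̄ = F·P·Fᵀ + Q = [36615923/136114 -10558179/136114 16879200/68057; -10558179/136114 12834175/272228 -3908328/68057; 16879200/68057 -3908328/68057 16486322/68057]
step 2: y = z − H·x̄ = [674787/12374]
step 2: S = H·P̄·Hᵀ + R = [112407286/68057]
step 2: K = P̄·Hᵀ·S⁻¹ = [21468472/56203643; -16098839/224814572; 21214033/56203643]
step 2: x' = x̄ + K·y = [-519846042/56203643, 5528846951/449629144, -471358721/112407286]
step 2: P' = (I − K·H)·P̄ = [3149817129/112407286 -3640928177/112407286 555516464/56203643; -3640928177/112407286 17389572897/449629144 -1437078353/112407286; 555516464/56203643 -1437078353/112407286 389687524/56203643]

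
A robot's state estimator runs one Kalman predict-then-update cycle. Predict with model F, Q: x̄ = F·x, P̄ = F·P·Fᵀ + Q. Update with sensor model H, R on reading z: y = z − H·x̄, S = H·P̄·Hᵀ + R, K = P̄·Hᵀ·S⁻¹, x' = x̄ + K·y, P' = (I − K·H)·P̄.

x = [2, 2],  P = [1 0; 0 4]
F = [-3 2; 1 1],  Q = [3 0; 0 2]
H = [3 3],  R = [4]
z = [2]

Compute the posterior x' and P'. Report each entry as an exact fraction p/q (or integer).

x̄ = F·x = [-2, 4]
P̄ = F·P·Fᵀ + Q = [28 5; 5 7]
y = z − H·x̄ = [-4]
S = H·P̄·Hᵀ + R = [409]
K = P̄·Hᵀ·S⁻¹ = [99/409; 36/409]
x' = x̄ + K·y = [-1214/409, 1492/409]
P' = (I − K·H)·P̄ = [1651/409 -1519/409; -1519/409 1567/409]

x' = [-1214/409, 1492/409]
P' = [1651/409 -1519/409; -1519/409 1567/409]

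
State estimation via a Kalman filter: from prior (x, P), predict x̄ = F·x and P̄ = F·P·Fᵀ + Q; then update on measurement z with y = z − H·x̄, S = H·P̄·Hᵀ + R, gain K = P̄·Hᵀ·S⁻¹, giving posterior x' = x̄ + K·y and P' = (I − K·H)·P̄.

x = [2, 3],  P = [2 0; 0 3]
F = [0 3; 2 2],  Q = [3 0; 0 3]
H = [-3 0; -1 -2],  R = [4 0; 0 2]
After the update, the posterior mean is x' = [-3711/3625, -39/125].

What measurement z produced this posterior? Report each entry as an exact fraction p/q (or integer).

z = [3, 2]

x̄ = F·x = [9, 10]
P̄ = F·P·Fᵀ + Q = [30 18; 18 23]
S = H·P̄·Hᵀ + R = [274 198; 198 196]
K = P̄·Hᵀ·S⁻¹ = [-1143/3625 -66/3625; 18/125 -59/125]
x' − x̄ = [-36336/3625, -1289/125] = K·y
y = (KᵀK)⁻¹·Kᵀ·(x' − x̄) = [30, 31]
z = y + H·x̄ = [30, 31] + [-27, -29] = [3, 2]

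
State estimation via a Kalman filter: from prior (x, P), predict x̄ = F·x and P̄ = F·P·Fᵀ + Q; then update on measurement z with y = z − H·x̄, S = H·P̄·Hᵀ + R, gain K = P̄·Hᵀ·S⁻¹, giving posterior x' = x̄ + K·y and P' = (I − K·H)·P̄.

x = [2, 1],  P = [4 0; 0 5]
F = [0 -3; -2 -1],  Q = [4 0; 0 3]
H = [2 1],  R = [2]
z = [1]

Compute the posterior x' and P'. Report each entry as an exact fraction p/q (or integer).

x' = [85/47, -127/47]
P' = [1049/282 -312/47; -312/47 642/47]

x̄ = F·x = [-3, -5]
P̄ = F·P·Fᵀ + Q = [49 15; 15 24]
y = z − H·x̄ = [12]
S = H·P̄·Hᵀ + R = [282]
K = P̄·Hᵀ·S⁻¹ = [113/282; 9/47]
x' = x̄ + K·y = [85/47, -127/47]
P' = (I − K·H)·P̄ = [1049/282 -312/47; -312/47 642/47]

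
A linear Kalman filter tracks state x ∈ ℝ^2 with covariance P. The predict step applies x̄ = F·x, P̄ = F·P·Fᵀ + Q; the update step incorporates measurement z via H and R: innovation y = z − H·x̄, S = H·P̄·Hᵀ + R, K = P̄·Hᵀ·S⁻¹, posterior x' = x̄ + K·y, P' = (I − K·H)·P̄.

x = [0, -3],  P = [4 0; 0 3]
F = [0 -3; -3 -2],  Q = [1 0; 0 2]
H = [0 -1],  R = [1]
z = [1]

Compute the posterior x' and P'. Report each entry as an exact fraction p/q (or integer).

x̄ = F·x = [9, 6]
P̄ = F·P·Fᵀ + Q = [28 18; 18 50]
y = z − H·x̄ = [7]
S = H·P̄·Hᵀ + R = [51]
K = P̄·Hᵀ·S⁻¹ = [-6/17; -50/51]
x' = x̄ + K·y = [111/17, -44/51]
P' = (I − K·H)·P̄ = [368/17 6/17; 6/17 50/51]

x' = [111/17, -44/51]
P' = [368/17 6/17; 6/17 50/51]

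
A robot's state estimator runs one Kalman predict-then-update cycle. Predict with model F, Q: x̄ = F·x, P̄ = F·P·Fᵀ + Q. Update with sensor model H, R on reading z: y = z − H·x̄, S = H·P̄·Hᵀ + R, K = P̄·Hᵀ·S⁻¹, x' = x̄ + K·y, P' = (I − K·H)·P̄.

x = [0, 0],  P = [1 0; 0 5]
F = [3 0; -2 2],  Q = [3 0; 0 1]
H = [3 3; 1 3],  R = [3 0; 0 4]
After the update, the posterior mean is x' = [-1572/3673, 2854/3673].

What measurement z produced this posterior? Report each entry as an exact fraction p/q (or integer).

z = [1, 2]

x̄ = F·x = [0, 0]
P̄ = F·P·Fᵀ + Q = [12 -6; -6 25]
S = H·P̄·Hᵀ + R = [228 189; 189 205]
K = P̄·Hᵀ·S⁻¹ = [1608/3673 -1590/3673; -452/3673 1653/3673]
x' − x̄ = [-1572/3673, 2854/3673] = K·y
y = (KᵀK)⁻¹·Kᵀ·(x' − x̄) = [1, 2]
z = y + H·x̄ = [1, 2] + [0, 0] = [1, 2]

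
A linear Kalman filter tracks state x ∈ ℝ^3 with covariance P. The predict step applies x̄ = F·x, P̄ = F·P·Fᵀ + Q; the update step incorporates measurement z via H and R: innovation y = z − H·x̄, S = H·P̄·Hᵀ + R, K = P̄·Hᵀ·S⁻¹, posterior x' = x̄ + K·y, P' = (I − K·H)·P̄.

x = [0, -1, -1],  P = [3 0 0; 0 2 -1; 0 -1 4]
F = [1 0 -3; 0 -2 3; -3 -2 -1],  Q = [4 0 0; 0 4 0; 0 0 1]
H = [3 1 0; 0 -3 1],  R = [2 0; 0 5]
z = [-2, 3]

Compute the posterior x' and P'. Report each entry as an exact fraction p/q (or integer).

x̄ = F·x = [3, -1, 3]
P̄ = F·P·Fᵀ + Q = [43 -42 -3; -42 60 0; -3 0 36]
y = z − H·x̄ = [-10, -3]
S = H·P̄·Hᵀ + R = [197 189; 189 581]
K = P̄·Hᵀ·S⁻¹ = [975/2812 1947/19684; -309/5624 -11493/39368; -1719/11248 8793/78736]
x' = x̄ + K·y = [-15039/19684, 16741/39368, 330159/78736]
P' = (I − K·H)·P̄ = [3289/4921 -12909/9842 -67719/19684; -12909/9842 75291/19684 394281/39368; -67719/19684 394281/39368 2409651/78736]

x' = [-15039/19684, 16741/39368, 330159/78736]
P' = [3289/4921 -12909/9842 -67719/19684; -12909/9842 75291/19684 394281/39368; -67719/19684 394281/39368 2409651/78736]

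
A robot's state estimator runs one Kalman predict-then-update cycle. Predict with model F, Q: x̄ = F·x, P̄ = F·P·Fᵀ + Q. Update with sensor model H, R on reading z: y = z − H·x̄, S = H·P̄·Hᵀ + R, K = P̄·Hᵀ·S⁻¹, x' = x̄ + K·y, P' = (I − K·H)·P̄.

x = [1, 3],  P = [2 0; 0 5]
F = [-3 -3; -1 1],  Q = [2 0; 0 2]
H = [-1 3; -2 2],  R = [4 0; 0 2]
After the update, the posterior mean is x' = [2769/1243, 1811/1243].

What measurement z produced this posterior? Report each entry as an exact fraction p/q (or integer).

z = [3, -2]

x̄ = F·x = [-12, 2]
P̄ = F·P·Fᵀ + Q = [65 -9; -9 9]
S = H·P̄·Hᵀ + R = [204 256; 256 370]
K = P̄·Hᵀ·S⁻¹ = [481/1243 -830/1243; 513/1243 -234/1243]
x' − x̄ = [17685/1243, -675/1243] = K·y
y = (KᵀK)⁻¹·Kᵀ·(x' − x̄) = [-15, -30]
z = y + H·x̄ = [-15, -30] + [18, 28] = [3, -2]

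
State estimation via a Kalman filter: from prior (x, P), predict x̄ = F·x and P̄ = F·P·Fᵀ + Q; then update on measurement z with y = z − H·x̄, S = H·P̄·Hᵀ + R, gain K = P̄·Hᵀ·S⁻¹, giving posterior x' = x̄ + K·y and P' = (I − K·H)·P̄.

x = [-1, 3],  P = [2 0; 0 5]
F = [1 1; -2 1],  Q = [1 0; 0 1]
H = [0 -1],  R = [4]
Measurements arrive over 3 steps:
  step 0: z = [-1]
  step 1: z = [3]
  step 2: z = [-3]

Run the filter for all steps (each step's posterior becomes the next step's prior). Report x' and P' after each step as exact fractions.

step 0: x' = [16/9, 17/9], P' = [143/18 2/9; 2/9 28/9]
step 1: x' = [37/9, -335/117], P' = [49/6 -4/3; -4/3 140/39]
step 2: x' = [-12002/5451, 9761/5451], P' = [26511/3634 -1780/1817; -1780/1817 6644/1817]

step 0: x̄ = F·x = [2, 5]
step 0: P̄ = F·P·Fᵀ + Q = [8 1; 1 14]
step 0: y = z − H·x̄ = [4]
step 0: S = H·P̄·Hᵀ + R = [18]
step 0: K = P̄·Hᵀ·S⁻¹ = [-1/18; -7/9]
step 0: x' = x̄ + K·y = [16/9, 17/9]
step 0: P' = (I − K·H)·P̄ = [143/18 2/9; 2/9 28/9]
step 1: x̄ = F·x = [11/3, -5/3]
step 1: P̄ = F·P·Fᵀ + Q = [25/2 -13; -13 35]
step 1: y = z − H·x̄ = [4/3]
step 1: S = H·P̄·Hᵀ + R = [39]
step 1: K = P̄·Hᵀ·S⁻¹ = [1/3; -35/39]
step 1: x' = x̄ + K·y = [37/9, -335/117]
step 1: P' = (I − K·H)·P̄ = [49/6 -4/3; -4/3 140/39]
step 2: x̄ = F·x = [146/117, -1297/117]
step 2: P̄ = F·P·Fᵀ + Q = [787/78 -445/39; -445/39 1661/39]
step 2: y = z − H·x̄ = [-1648/117]
step 2: S = H·P̄·Hᵀ + R = [1817/39]
step 2: K = P̄·Hᵀ·S⁻¹ = [445/1817; -1661/1817]
step 2: x' = x̄ + K·y = [-12002/5451, 9761/5451]
step 2: P' = (I − K·H)·P̄ = [26511/3634 -1780/1817; -1780/1817 6644/1817]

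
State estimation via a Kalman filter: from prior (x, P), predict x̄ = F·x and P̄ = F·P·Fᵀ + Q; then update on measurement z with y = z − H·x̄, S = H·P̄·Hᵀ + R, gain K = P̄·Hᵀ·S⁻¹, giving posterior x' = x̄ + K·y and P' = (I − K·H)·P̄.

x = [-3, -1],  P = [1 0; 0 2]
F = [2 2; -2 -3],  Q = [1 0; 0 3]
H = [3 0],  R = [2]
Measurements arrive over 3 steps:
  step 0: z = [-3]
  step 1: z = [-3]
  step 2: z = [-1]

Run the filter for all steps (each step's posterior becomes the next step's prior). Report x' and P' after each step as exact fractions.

step 0: x' = [-19/17, 9/17], P' = [26/119 -32/119; -32/119 671/119]
step 1: x' = [-24139/24097, 9541/24097], P' = [5302/24097 -7620/24097; -7620/24097 140608/24097]
step 2: x' = [-1698723/4969187, -2180699/4969187], P' = [1093554/4969187 -1577312/4969187; -1577312/4969187 29082209/4969187]

step 0: x̄ = F·x = [-8, 9]
step 0: P̄ = F·P·Fᵀ + Q = [13 -16; -16 25]
step 0: y = z − H·x̄ = [21]
step 0: S = H·P̄·Hᵀ + R = [119]
step 0: K = P̄·Hᵀ·S⁻¹ = [39/119; -48/119]
step 0: x' = x̄ + K·y = [-19/17, 9/17]
step 0: P' = (I − K·H)·P̄ = [26/119 -32/119; -32/119 671/119]
step 1: x̄ = F·x = [-20/17, 11/17]
step 1: P̄ = F·P·Fᵀ + Q = [2651/119 -3810/119; -3810/119 6116/119]
step 1: y = z − H·x̄ = [9/17]
step 1: S = H·P̄·Hᵀ + R = [24097/119]
step 1: K = P̄·Hᵀ·S⁻¹ = [7953/24097; -11430/24097]
step 1: x' = x̄ + K·y = [-24139/24097, 9541/24097]
step 1: P' = (I − K·H)·P̄ = [5302/24097 -7620/24097; -7620/24097 140608/24097]
step 2: x̄ = F·x = [-29196/24097, 19655/24097]
step 2: P̄ = F·P·Fᵀ + Q = [546777/24097 -788656/24097; -788656/24097 1267531/24097]
step 2: y = z − H·x̄ = [63491/24097]
step 2: S = H·P̄·Hᵀ + R = [4969187/24097]
step 2: K = P̄·Hᵀ·S⁻¹ = [1640331/4969187; -2365968/4969187]
step 2: x' = x̄ + K·y = [-1698723/4969187, -2180699/4969187]
step 2: P' = (I − K·H)·P̄ = [1093554/4969187 -1577312/4969187; -1577312/4969187 29082209/4969187]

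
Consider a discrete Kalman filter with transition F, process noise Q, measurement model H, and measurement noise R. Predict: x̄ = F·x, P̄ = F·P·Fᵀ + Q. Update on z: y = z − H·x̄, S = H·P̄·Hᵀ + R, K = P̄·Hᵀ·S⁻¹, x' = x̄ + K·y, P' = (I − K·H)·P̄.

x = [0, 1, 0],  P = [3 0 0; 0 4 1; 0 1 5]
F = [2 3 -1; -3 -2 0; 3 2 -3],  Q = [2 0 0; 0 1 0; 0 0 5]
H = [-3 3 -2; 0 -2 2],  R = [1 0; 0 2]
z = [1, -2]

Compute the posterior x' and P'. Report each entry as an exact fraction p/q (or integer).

x' = [13581/30992, 1137/3874, -22071/30992]
P' = [58873/61984 15749/7748 108917/61984; 15749/7748 12592/1937 51261/7748; 108917/61984 51261/7748 446785/61984]

x̄ = F·x = [3, -2, 2]
P̄ = F·P·Fᵀ + Q = [49 -40 46; -40 44 -37; 46 -37 81]
y = z − H·x̄ = [20, -10]
S = H·P̄·Hᵀ + R = [2878 -1474; -1474 798]
K = P̄·Hᵀ·S⁻¹ = [-16477/61984 -17075/61984; 1335/7748 893/7748; 9943/61984 36697/61984]
x' = x̄ + K·y = [13581/30992, 1137/3874, -22071/30992]
P' = (I − K·H)·P̄ = [58873/61984 15749/7748 108917/61984; 15749/7748 12592/1937 51261/7748; 108917/61984 51261/7748 446785/61984]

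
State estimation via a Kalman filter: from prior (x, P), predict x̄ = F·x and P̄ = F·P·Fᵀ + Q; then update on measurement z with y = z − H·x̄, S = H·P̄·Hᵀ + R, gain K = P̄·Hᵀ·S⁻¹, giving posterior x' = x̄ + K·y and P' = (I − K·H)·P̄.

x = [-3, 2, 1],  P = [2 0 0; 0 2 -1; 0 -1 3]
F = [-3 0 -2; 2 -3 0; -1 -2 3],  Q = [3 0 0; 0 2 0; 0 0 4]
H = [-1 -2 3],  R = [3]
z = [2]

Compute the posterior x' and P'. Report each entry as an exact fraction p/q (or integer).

x' = [812/89, -5613/445, -2071/445]
P' = [2532/89 -1485/89 -155/89; -1485/89 12291/445 5732/445; -155/89 5732/445 3704/445]

x̄ = F·x = [7, -12, 2]
P̄ = F·P·Fᵀ + Q = [33 -18 -16; -18 28 17; -16 17 53]
y = z − H·x̄ = [-21]
S = H·P̄·Hᵀ + R = [445]
K = P̄·Hᵀ·S⁻¹ = [-9/89; 13/445; 141/445]
x' = x̄ + K·y = [812/89, -5613/445, -2071/445]
P' = (I − K·H)·P̄ = [2532/89 -1485/89 -155/89; -1485/89 12291/445 5732/445; -155/89 5732/445 3704/445]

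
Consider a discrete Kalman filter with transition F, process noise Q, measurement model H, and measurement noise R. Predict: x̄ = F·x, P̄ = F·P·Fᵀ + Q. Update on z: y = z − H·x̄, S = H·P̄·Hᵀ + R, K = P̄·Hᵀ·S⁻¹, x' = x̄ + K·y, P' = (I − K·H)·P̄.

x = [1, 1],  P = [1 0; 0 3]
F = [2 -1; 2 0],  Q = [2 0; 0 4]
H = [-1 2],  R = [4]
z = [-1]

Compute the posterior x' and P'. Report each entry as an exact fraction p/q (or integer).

x̄ = F·x = [1, 2]
P̄ = F·P·Fᵀ + Q = [9 4; 4 8]
y = z − H·x̄ = [-4]
S = H·P̄·Hᵀ + R = [29]
K = P̄·Hᵀ·S⁻¹ = [-1/29; 12/29]
x' = x̄ + K·y = [33/29, 10/29]
P' = (I − K·H)·P̄ = [260/29 128/29; 128/29 88/29]

x' = [33/29, 10/29]
P' = [260/29 128/29; 128/29 88/29]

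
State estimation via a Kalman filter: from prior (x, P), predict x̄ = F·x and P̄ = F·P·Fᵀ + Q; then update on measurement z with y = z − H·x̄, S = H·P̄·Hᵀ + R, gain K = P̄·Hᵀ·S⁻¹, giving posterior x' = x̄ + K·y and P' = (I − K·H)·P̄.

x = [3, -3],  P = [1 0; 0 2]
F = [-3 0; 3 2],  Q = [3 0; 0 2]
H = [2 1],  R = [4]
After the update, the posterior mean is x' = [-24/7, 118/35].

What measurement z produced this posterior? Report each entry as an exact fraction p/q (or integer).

z = [-2]

x̄ = F·x = [-9, 3]
P̄ = F·P·Fᵀ + Q = [12 -9; -9 19]
S = H·P̄·Hᵀ + R = [35]
K = P̄·Hᵀ·S⁻¹ = [3/7; 1/35]
x' − x̄ = [39/7, 13/35] = K·y
y = (KᵀK)⁻¹·Kᵀ·(x' − x̄) = [13]
z = y + H·x̄ = [13] + [-15] = [-2]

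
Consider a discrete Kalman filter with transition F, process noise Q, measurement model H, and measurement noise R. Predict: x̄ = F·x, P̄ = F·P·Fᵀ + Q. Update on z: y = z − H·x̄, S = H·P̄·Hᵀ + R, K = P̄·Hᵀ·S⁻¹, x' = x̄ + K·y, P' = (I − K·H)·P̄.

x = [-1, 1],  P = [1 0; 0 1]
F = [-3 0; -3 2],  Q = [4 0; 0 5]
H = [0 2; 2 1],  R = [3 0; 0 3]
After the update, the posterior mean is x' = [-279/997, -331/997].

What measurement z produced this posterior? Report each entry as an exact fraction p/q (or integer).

x̄ = F·x = [3, 5]
P̄ = F·P·Fᵀ + Q = [13 9; 9 18]
S = H·P̄·Hᵀ + R = [75 72; 72 109]
K = P̄·Hᵀ·S⁻¹ = [-186/997 443/997; 444/997 36/997]
x' − x̄ = [-3270/997, -5316/997] = K·y
y = (KᵀK)⁻¹·Kᵀ·(x' − x̄) = [-11, -12]
z = y + H·x̄ = [-11, -12] + [10, 11] = [-1, -1]

z = [-1, -1]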